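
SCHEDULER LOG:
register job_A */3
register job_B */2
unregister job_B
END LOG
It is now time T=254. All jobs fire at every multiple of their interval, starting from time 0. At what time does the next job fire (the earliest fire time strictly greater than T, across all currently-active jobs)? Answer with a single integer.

Answer: 255

Derivation:
Op 1: register job_A */3 -> active={job_A:*/3}
Op 2: register job_B */2 -> active={job_A:*/3, job_B:*/2}
Op 3: unregister job_B -> active={job_A:*/3}
  job_A: interval 3, next fire after T=254 is 255
Earliest fire time = 255 (job job_A)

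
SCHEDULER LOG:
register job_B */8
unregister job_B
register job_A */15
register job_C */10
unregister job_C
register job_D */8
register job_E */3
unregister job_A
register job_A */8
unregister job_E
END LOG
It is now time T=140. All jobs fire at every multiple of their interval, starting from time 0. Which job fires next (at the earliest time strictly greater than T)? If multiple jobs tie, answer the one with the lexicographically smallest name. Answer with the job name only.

Answer: job_A

Derivation:
Op 1: register job_B */8 -> active={job_B:*/8}
Op 2: unregister job_B -> active={}
Op 3: register job_A */15 -> active={job_A:*/15}
Op 4: register job_C */10 -> active={job_A:*/15, job_C:*/10}
Op 5: unregister job_C -> active={job_A:*/15}
Op 6: register job_D */8 -> active={job_A:*/15, job_D:*/8}
Op 7: register job_E */3 -> active={job_A:*/15, job_D:*/8, job_E:*/3}
Op 8: unregister job_A -> active={job_D:*/8, job_E:*/3}
Op 9: register job_A */8 -> active={job_A:*/8, job_D:*/8, job_E:*/3}
Op 10: unregister job_E -> active={job_A:*/8, job_D:*/8}
  job_A: interval 8, next fire after T=140 is 144
  job_D: interval 8, next fire after T=140 is 144
Earliest = 144, winner (lex tiebreak) = job_A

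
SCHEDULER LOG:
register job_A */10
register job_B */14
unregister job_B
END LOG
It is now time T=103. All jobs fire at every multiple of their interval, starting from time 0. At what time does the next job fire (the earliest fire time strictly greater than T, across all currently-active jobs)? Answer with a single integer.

Op 1: register job_A */10 -> active={job_A:*/10}
Op 2: register job_B */14 -> active={job_A:*/10, job_B:*/14}
Op 3: unregister job_B -> active={job_A:*/10}
  job_A: interval 10, next fire after T=103 is 110
Earliest fire time = 110 (job job_A)

Answer: 110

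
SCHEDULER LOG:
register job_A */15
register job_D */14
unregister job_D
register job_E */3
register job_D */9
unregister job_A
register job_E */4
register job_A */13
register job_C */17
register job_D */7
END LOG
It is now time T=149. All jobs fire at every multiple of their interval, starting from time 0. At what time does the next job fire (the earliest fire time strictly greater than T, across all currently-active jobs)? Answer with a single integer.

Answer: 152

Derivation:
Op 1: register job_A */15 -> active={job_A:*/15}
Op 2: register job_D */14 -> active={job_A:*/15, job_D:*/14}
Op 3: unregister job_D -> active={job_A:*/15}
Op 4: register job_E */3 -> active={job_A:*/15, job_E:*/3}
Op 5: register job_D */9 -> active={job_A:*/15, job_D:*/9, job_E:*/3}
Op 6: unregister job_A -> active={job_D:*/9, job_E:*/3}
Op 7: register job_E */4 -> active={job_D:*/9, job_E:*/4}
Op 8: register job_A */13 -> active={job_A:*/13, job_D:*/9, job_E:*/4}
Op 9: register job_C */17 -> active={job_A:*/13, job_C:*/17, job_D:*/9, job_E:*/4}
Op 10: register job_D */7 -> active={job_A:*/13, job_C:*/17, job_D:*/7, job_E:*/4}
  job_A: interval 13, next fire after T=149 is 156
  job_C: interval 17, next fire after T=149 is 153
  job_D: interval 7, next fire after T=149 is 154
  job_E: interval 4, next fire after T=149 is 152
Earliest fire time = 152 (job job_E)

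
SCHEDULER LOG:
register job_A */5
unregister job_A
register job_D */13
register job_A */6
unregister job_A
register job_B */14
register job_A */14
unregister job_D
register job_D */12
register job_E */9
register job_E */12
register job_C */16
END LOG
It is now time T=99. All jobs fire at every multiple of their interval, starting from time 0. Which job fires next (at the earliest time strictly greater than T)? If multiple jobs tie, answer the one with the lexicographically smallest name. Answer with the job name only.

Answer: job_D

Derivation:
Op 1: register job_A */5 -> active={job_A:*/5}
Op 2: unregister job_A -> active={}
Op 3: register job_D */13 -> active={job_D:*/13}
Op 4: register job_A */6 -> active={job_A:*/6, job_D:*/13}
Op 5: unregister job_A -> active={job_D:*/13}
Op 6: register job_B */14 -> active={job_B:*/14, job_D:*/13}
Op 7: register job_A */14 -> active={job_A:*/14, job_B:*/14, job_D:*/13}
Op 8: unregister job_D -> active={job_A:*/14, job_B:*/14}
Op 9: register job_D */12 -> active={job_A:*/14, job_B:*/14, job_D:*/12}
Op 10: register job_E */9 -> active={job_A:*/14, job_B:*/14, job_D:*/12, job_E:*/9}
Op 11: register job_E */12 -> active={job_A:*/14, job_B:*/14, job_D:*/12, job_E:*/12}
Op 12: register job_C */16 -> active={job_A:*/14, job_B:*/14, job_C:*/16, job_D:*/12, job_E:*/12}
  job_A: interval 14, next fire after T=99 is 112
  job_B: interval 14, next fire after T=99 is 112
  job_C: interval 16, next fire after T=99 is 112
  job_D: interval 12, next fire after T=99 is 108
  job_E: interval 12, next fire after T=99 is 108
Earliest = 108, winner (lex tiebreak) = job_D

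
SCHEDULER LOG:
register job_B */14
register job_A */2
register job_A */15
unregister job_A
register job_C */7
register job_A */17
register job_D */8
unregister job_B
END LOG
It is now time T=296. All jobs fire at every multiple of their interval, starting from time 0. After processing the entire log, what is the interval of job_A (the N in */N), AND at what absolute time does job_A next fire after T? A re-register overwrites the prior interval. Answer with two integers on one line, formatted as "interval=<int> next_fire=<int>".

Op 1: register job_B */14 -> active={job_B:*/14}
Op 2: register job_A */2 -> active={job_A:*/2, job_B:*/14}
Op 3: register job_A */15 -> active={job_A:*/15, job_B:*/14}
Op 4: unregister job_A -> active={job_B:*/14}
Op 5: register job_C */7 -> active={job_B:*/14, job_C:*/7}
Op 6: register job_A */17 -> active={job_A:*/17, job_B:*/14, job_C:*/7}
Op 7: register job_D */8 -> active={job_A:*/17, job_B:*/14, job_C:*/7, job_D:*/8}
Op 8: unregister job_B -> active={job_A:*/17, job_C:*/7, job_D:*/8}
Final interval of job_A = 17
Next fire of job_A after T=296: (296//17+1)*17 = 306

Answer: interval=17 next_fire=306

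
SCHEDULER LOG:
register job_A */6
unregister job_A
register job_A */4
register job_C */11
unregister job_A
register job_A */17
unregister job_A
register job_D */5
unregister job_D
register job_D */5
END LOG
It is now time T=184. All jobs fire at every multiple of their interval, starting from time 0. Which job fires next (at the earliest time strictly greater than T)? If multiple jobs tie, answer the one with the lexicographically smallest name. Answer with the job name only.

Answer: job_D

Derivation:
Op 1: register job_A */6 -> active={job_A:*/6}
Op 2: unregister job_A -> active={}
Op 3: register job_A */4 -> active={job_A:*/4}
Op 4: register job_C */11 -> active={job_A:*/4, job_C:*/11}
Op 5: unregister job_A -> active={job_C:*/11}
Op 6: register job_A */17 -> active={job_A:*/17, job_C:*/11}
Op 7: unregister job_A -> active={job_C:*/11}
Op 8: register job_D */5 -> active={job_C:*/11, job_D:*/5}
Op 9: unregister job_D -> active={job_C:*/11}
Op 10: register job_D */5 -> active={job_C:*/11, job_D:*/5}
  job_C: interval 11, next fire after T=184 is 187
  job_D: interval 5, next fire after T=184 is 185
Earliest = 185, winner (lex tiebreak) = job_D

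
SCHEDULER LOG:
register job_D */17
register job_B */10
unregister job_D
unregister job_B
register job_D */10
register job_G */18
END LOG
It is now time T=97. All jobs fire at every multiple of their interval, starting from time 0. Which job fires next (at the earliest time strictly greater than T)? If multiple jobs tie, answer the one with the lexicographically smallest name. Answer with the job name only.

Op 1: register job_D */17 -> active={job_D:*/17}
Op 2: register job_B */10 -> active={job_B:*/10, job_D:*/17}
Op 3: unregister job_D -> active={job_B:*/10}
Op 4: unregister job_B -> active={}
Op 5: register job_D */10 -> active={job_D:*/10}
Op 6: register job_G */18 -> active={job_D:*/10, job_G:*/18}
  job_D: interval 10, next fire after T=97 is 100
  job_G: interval 18, next fire after T=97 is 108
Earliest = 100, winner (lex tiebreak) = job_D

Answer: job_D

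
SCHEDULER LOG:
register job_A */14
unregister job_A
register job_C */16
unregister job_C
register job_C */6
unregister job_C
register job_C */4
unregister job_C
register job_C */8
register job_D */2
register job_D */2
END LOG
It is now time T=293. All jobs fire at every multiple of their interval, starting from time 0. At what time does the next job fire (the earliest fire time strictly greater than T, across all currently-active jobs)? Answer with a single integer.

Op 1: register job_A */14 -> active={job_A:*/14}
Op 2: unregister job_A -> active={}
Op 3: register job_C */16 -> active={job_C:*/16}
Op 4: unregister job_C -> active={}
Op 5: register job_C */6 -> active={job_C:*/6}
Op 6: unregister job_C -> active={}
Op 7: register job_C */4 -> active={job_C:*/4}
Op 8: unregister job_C -> active={}
Op 9: register job_C */8 -> active={job_C:*/8}
Op 10: register job_D */2 -> active={job_C:*/8, job_D:*/2}
Op 11: register job_D */2 -> active={job_C:*/8, job_D:*/2}
  job_C: interval 8, next fire after T=293 is 296
  job_D: interval 2, next fire after T=293 is 294
Earliest fire time = 294 (job job_D)

Answer: 294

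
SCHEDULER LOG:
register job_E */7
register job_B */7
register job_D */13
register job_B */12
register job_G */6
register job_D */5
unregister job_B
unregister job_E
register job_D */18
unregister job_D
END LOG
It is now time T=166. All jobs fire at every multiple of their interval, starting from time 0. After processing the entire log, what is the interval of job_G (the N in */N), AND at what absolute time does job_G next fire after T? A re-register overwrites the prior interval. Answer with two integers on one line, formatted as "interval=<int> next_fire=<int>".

Answer: interval=6 next_fire=168

Derivation:
Op 1: register job_E */7 -> active={job_E:*/7}
Op 2: register job_B */7 -> active={job_B:*/7, job_E:*/7}
Op 3: register job_D */13 -> active={job_B:*/7, job_D:*/13, job_E:*/7}
Op 4: register job_B */12 -> active={job_B:*/12, job_D:*/13, job_E:*/7}
Op 5: register job_G */6 -> active={job_B:*/12, job_D:*/13, job_E:*/7, job_G:*/6}
Op 6: register job_D */5 -> active={job_B:*/12, job_D:*/5, job_E:*/7, job_G:*/6}
Op 7: unregister job_B -> active={job_D:*/5, job_E:*/7, job_G:*/6}
Op 8: unregister job_E -> active={job_D:*/5, job_G:*/6}
Op 9: register job_D */18 -> active={job_D:*/18, job_G:*/6}
Op 10: unregister job_D -> active={job_G:*/6}
Final interval of job_G = 6
Next fire of job_G after T=166: (166//6+1)*6 = 168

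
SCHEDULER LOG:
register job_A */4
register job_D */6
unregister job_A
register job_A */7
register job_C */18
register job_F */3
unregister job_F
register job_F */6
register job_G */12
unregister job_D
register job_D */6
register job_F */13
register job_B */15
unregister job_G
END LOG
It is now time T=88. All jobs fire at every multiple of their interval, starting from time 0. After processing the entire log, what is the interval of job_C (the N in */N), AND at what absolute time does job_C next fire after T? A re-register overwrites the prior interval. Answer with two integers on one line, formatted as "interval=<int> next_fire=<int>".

Answer: interval=18 next_fire=90

Derivation:
Op 1: register job_A */4 -> active={job_A:*/4}
Op 2: register job_D */6 -> active={job_A:*/4, job_D:*/6}
Op 3: unregister job_A -> active={job_D:*/6}
Op 4: register job_A */7 -> active={job_A:*/7, job_D:*/6}
Op 5: register job_C */18 -> active={job_A:*/7, job_C:*/18, job_D:*/6}
Op 6: register job_F */3 -> active={job_A:*/7, job_C:*/18, job_D:*/6, job_F:*/3}
Op 7: unregister job_F -> active={job_A:*/7, job_C:*/18, job_D:*/6}
Op 8: register job_F */6 -> active={job_A:*/7, job_C:*/18, job_D:*/6, job_F:*/6}
Op 9: register job_G */12 -> active={job_A:*/7, job_C:*/18, job_D:*/6, job_F:*/6, job_G:*/12}
Op 10: unregister job_D -> active={job_A:*/7, job_C:*/18, job_F:*/6, job_G:*/12}
Op 11: register job_D */6 -> active={job_A:*/7, job_C:*/18, job_D:*/6, job_F:*/6, job_G:*/12}
Op 12: register job_F */13 -> active={job_A:*/7, job_C:*/18, job_D:*/6, job_F:*/13, job_G:*/12}
Op 13: register job_B */15 -> active={job_A:*/7, job_B:*/15, job_C:*/18, job_D:*/6, job_F:*/13, job_G:*/12}
Op 14: unregister job_G -> active={job_A:*/7, job_B:*/15, job_C:*/18, job_D:*/6, job_F:*/13}
Final interval of job_C = 18
Next fire of job_C after T=88: (88//18+1)*18 = 90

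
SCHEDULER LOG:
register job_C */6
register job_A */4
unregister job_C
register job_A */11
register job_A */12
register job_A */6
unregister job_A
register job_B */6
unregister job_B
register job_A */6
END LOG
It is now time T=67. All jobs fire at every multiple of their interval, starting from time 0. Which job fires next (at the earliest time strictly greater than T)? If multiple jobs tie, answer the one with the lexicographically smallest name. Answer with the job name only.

Answer: job_A

Derivation:
Op 1: register job_C */6 -> active={job_C:*/6}
Op 2: register job_A */4 -> active={job_A:*/4, job_C:*/6}
Op 3: unregister job_C -> active={job_A:*/4}
Op 4: register job_A */11 -> active={job_A:*/11}
Op 5: register job_A */12 -> active={job_A:*/12}
Op 6: register job_A */6 -> active={job_A:*/6}
Op 7: unregister job_A -> active={}
Op 8: register job_B */6 -> active={job_B:*/6}
Op 9: unregister job_B -> active={}
Op 10: register job_A */6 -> active={job_A:*/6}
  job_A: interval 6, next fire after T=67 is 72
Earliest = 72, winner (lex tiebreak) = job_A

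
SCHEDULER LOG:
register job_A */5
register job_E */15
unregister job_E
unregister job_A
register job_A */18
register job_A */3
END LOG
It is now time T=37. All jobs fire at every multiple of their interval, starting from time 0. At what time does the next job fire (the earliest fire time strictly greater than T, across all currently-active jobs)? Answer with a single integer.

Answer: 39

Derivation:
Op 1: register job_A */5 -> active={job_A:*/5}
Op 2: register job_E */15 -> active={job_A:*/5, job_E:*/15}
Op 3: unregister job_E -> active={job_A:*/5}
Op 4: unregister job_A -> active={}
Op 5: register job_A */18 -> active={job_A:*/18}
Op 6: register job_A */3 -> active={job_A:*/3}
  job_A: interval 3, next fire after T=37 is 39
Earliest fire time = 39 (job job_A)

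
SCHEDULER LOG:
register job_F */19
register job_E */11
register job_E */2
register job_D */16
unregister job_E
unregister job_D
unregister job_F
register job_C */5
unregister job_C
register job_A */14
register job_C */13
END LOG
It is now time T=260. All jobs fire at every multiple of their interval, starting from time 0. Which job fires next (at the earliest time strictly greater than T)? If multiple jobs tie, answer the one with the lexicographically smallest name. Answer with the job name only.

Answer: job_A

Derivation:
Op 1: register job_F */19 -> active={job_F:*/19}
Op 2: register job_E */11 -> active={job_E:*/11, job_F:*/19}
Op 3: register job_E */2 -> active={job_E:*/2, job_F:*/19}
Op 4: register job_D */16 -> active={job_D:*/16, job_E:*/2, job_F:*/19}
Op 5: unregister job_E -> active={job_D:*/16, job_F:*/19}
Op 6: unregister job_D -> active={job_F:*/19}
Op 7: unregister job_F -> active={}
Op 8: register job_C */5 -> active={job_C:*/5}
Op 9: unregister job_C -> active={}
Op 10: register job_A */14 -> active={job_A:*/14}
Op 11: register job_C */13 -> active={job_A:*/14, job_C:*/13}
  job_A: interval 14, next fire after T=260 is 266
  job_C: interval 13, next fire after T=260 is 273
Earliest = 266, winner (lex tiebreak) = job_A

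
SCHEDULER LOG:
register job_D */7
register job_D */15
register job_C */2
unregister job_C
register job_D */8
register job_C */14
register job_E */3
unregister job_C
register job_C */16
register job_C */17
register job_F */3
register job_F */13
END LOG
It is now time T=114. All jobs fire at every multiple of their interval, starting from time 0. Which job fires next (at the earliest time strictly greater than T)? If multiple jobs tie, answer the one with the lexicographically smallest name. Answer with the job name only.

Op 1: register job_D */7 -> active={job_D:*/7}
Op 2: register job_D */15 -> active={job_D:*/15}
Op 3: register job_C */2 -> active={job_C:*/2, job_D:*/15}
Op 4: unregister job_C -> active={job_D:*/15}
Op 5: register job_D */8 -> active={job_D:*/8}
Op 6: register job_C */14 -> active={job_C:*/14, job_D:*/8}
Op 7: register job_E */3 -> active={job_C:*/14, job_D:*/8, job_E:*/3}
Op 8: unregister job_C -> active={job_D:*/8, job_E:*/3}
Op 9: register job_C */16 -> active={job_C:*/16, job_D:*/8, job_E:*/3}
Op 10: register job_C */17 -> active={job_C:*/17, job_D:*/8, job_E:*/3}
Op 11: register job_F */3 -> active={job_C:*/17, job_D:*/8, job_E:*/3, job_F:*/3}
Op 12: register job_F */13 -> active={job_C:*/17, job_D:*/8, job_E:*/3, job_F:*/13}
  job_C: interval 17, next fire after T=114 is 119
  job_D: interval 8, next fire after T=114 is 120
  job_E: interval 3, next fire after T=114 is 117
  job_F: interval 13, next fire after T=114 is 117
Earliest = 117, winner (lex tiebreak) = job_E

Answer: job_E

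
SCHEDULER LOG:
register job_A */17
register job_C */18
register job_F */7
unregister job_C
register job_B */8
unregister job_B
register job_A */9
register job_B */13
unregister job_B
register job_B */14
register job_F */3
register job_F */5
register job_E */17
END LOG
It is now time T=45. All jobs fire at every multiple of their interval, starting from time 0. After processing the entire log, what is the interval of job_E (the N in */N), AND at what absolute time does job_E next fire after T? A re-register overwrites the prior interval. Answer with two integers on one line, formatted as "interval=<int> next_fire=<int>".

Answer: interval=17 next_fire=51

Derivation:
Op 1: register job_A */17 -> active={job_A:*/17}
Op 2: register job_C */18 -> active={job_A:*/17, job_C:*/18}
Op 3: register job_F */7 -> active={job_A:*/17, job_C:*/18, job_F:*/7}
Op 4: unregister job_C -> active={job_A:*/17, job_F:*/7}
Op 5: register job_B */8 -> active={job_A:*/17, job_B:*/8, job_F:*/7}
Op 6: unregister job_B -> active={job_A:*/17, job_F:*/7}
Op 7: register job_A */9 -> active={job_A:*/9, job_F:*/7}
Op 8: register job_B */13 -> active={job_A:*/9, job_B:*/13, job_F:*/7}
Op 9: unregister job_B -> active={job_A:*/9, job_F:*/7}
Op 10: register job_B */14 -> active={job_A:*/9, job_B:*/14, job_F:*/7}
Op 11: register job_F */3 -> active={job_A:*/9, job_B:*/14, job_F:*/3}
Op 12: register job_F */5 -> active={job_A:*/9, job_B:*/14, job_F:*/5}
Op 13: register job_E */17 -> active={job_A:*/9, job_B:*/14, job_E:*/17, job_F:*/5}
Final interval of job_E = 17
Next fire of job_E after T=45: (45//17+1)*17 = 51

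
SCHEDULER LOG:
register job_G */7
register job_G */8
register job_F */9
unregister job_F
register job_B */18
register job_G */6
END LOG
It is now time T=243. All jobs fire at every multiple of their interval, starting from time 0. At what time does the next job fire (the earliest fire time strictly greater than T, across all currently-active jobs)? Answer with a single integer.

Op 1: register job_G */7 -> active={job_G:*/7}
Op 2: register job_G */8 -> active={job_G:*/8}
Op 3: register job_F */9 -> active={job_F:*/9, job_G:*/8}
Op 4: unregister job_F -> active={job_G:*/8}
Op 5: register job_B */18 -> active={job_B:*/18, job_G:*/8}
Op 6: register job_G */6 -> active={job_B:*/18, job_G:*/6}
  job_B: interval 18, next fire after T=243 is 252
  job_G: interval 6, next fire after T=243 is 246
Earliest fire time = 246 (job job_G)

Answer: 246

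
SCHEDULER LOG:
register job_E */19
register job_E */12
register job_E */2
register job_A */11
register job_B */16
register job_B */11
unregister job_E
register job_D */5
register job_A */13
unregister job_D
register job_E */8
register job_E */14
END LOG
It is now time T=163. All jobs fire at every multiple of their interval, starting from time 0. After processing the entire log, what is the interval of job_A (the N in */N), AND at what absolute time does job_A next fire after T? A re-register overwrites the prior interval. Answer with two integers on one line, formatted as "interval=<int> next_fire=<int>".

Answer: interval=13 next_fire=169

Derivation:
Op 1: register job_E */19 -> active={job_E:*/19}
Op 2: register job_E */12 -> active={job_E:*/12}
Op 3: register job_E */2 -> active={job_E:*/2}
Op 4: register job_A */11 -> active={job_A:*/11, job_E:*/2}
Op 5: register job_B */16 -> active={job_A:*/11, job_B:*/16, job_E:*/2}
Op 6: register job_B */11 -> active={job_A:*/11, job_B:*/11, job_E:*/2}
Op 7: unregister job_E -> active={job_A:*/11, job_B:*/11}
Op 8: register job_D */5 -> active={job_A:*/11, job_B:*/11, job_D:*/5}
Op 9: register job_A */13 -> active={job_A:*/13, job_B:*/11, job_D:*/5}
Op 10: unregister job_D -> active={job_A:*/13, job_B:*/11}
Op 11: register job_E */8 -> active={job_A:*/13, job_B:*/11, job_E:*/8}
Op 12: register job_E */14 -> active={job_A:*/13, job_B:*/11, job_E:*/14}
Final interval of job_A = 13
Next fire of job_A after T=163: (163//13+1)*13 = 169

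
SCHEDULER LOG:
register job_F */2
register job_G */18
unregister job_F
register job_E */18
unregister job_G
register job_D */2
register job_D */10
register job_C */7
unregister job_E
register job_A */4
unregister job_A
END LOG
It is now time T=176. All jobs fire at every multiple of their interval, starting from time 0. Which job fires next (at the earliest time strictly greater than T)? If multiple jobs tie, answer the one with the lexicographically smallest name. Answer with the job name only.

Answer: job_D

Derivation:
Op 1: register job_F */2 -> active={job_F:*/2}
Op 2: register job_G */18 -> active={job_F:*/2, job_G:*/18}
Op 3: unregister job_F -> active={job_G:*/18}
Op 4: register job_E */18 -> active={job_E:*/18, job_G:*/18}
Op 5: unregister job_G -> active={job_E:*/18}
Op 6: register job_D */2 -> active={job_D:*/2, job_E:*/18}
Op 7: register job_D */10 -> active={job_D:*/10, job_E:*/18}
Op 8: register job_C */7 -> active={job_C:*/7, job_D:*/10, job_E:*/18}
Op 9: unregister job_E -> active={job_C:*/7, job_D:*/10}
Op 10: register job_A */4 -> active={job_A:*/4, job_C:*/7, job_D:*/10}
Op 11: unregister job_A -> active={job_C:*/7, job_D:*/10}
  job_C: interval 7, next fire after T=176 is 182
  job_D: interval 10, next fire after T=176 is 180
Earliest = 180, winner (lex tiebreak) = job_D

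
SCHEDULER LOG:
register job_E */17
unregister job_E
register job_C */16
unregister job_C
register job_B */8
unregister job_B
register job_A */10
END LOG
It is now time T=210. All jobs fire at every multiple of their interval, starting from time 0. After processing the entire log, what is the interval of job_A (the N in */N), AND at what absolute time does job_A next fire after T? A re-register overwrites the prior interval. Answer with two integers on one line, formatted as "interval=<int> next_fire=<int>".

Answer: interval=10 next_fire=220

Derivation:
Op 1: register job_E */17 -> active={job_E:*/17}
Op 2: unregister job_E -> active={}
Op 3: register job_C */16 -> active={job_C:*/16}
Op 4: unregister job_C -> active={}
Op 5: register job_B */8 -> active={job_B:*/8}
Op 6: unregister job_B -> active={}
Op 7: register job_A */10 -> active={job_A:*/10}
Final interval of job_A = 10
Next fire of job_A after T=210: (210//10+1)*10 = 220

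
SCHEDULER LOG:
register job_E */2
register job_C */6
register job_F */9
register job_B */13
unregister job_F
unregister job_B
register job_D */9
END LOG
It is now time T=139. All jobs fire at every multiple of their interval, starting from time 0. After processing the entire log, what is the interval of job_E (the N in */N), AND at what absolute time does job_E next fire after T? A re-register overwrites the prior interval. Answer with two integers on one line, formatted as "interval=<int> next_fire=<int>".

Op 1: register job_E */2 -> active={job_E:*/2}
Op 2: register job_C */6 -> active={job_C:*/6, job_E:*/2}
Op 3: register job_F */9 -> active={job_C:*/6, job_E:*/2, job_F:*/9}
Op 4: register job_B */13 -> active={job_B:*/13, job_C:*/6, job_E:*/2, job_F:*/9}
Op 5: unregister job_F -> active={job_B:*/13, job_C:*/6, job_E:*/2}
Op 6: unregister job_B -> active={job_C:*/6, job_E:*/2}
Op 7: register job_D */9 -> active={job_C:*/6, job_D:*/9, job_E:*/2}
Final interval of job_E = 2
Next fire of job_E after T=139: (139//2+1)*2 = 140

Answer: interval=2 next_fire=140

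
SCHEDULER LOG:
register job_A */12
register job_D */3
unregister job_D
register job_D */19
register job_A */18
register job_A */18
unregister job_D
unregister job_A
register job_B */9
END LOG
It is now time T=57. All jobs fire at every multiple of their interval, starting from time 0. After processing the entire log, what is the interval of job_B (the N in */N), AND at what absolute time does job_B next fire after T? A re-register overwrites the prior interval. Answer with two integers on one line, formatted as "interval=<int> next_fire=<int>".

Op 1: register job_A */12 -> active={job_A:*/12}
Op 2: register job_D */3 -> active={job_A:*/12, job_D:*/3}
Op 3: unregister job_D -> active={job_A:*/12}
Op 4: register job_D */19 -> active={job_A:*/12, job_D:*/19}
Op 5: register job_A */18 -> active={job_A:*/18, job_D:*/19}
Op 6: register job_A */18 -> active={job_A:*/18, job_D:*/19}
Op 7: unregister job_D -> active={job_A:*/18}
Op 8: unregister job_A -> active={}
Op 9: register job_B */9 -> active={job_B:*/9}
Final interval of job_B = 9
Next fire of job_B after T=57: (57//9+1)*9 = 63

Answer: interval=9 next_fire=63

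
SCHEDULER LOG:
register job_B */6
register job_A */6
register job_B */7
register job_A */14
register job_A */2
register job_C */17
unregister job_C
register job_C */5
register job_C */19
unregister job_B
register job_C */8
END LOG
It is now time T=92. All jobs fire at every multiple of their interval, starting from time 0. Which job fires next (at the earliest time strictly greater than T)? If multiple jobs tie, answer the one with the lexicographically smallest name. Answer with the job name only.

Answer: job_A

Derivation:
Op 1: register job_B */6 -> active={job_B:*/6}
Op 2: register job_A */6 -> active={job_A:*/6, job_B:*/6}
Op 3: register job_B */7 -> active={job_A:*/6, job_B:*/7}
Op 4: register job_A */14 -> active={job_A:*/14, job_B:*/7}
Op 5: register job_A */2 -> active={job_A:*/2, job_B:*/7}
Op 6: register job_C */17 -> active={job_A:*/2, job_B:*/7, job_C:*/17}
Op 7: unregister job_C -> active={job_A:*/2, job_B:*/7}
Op 8: register job_C */5 -> active={job_A:*/2, job_B:*/7, job_C:*/5}
Op 9: register job_C */19 -> active={job_A:*/2, job_B:*/7, job_C:*/19}
Op 10: unregister job_B -> active={job_A:*/2, job_C:*/19}
Op 11: register job_C */8 -> active={job_A:*/2, job_C:*/8}
  job_A: interval 2, next fire after T=92 is 94
  job_C: interval 8, next fire after T=92 is 96
Earliest = 94, winner (lex tiebreak) = job_A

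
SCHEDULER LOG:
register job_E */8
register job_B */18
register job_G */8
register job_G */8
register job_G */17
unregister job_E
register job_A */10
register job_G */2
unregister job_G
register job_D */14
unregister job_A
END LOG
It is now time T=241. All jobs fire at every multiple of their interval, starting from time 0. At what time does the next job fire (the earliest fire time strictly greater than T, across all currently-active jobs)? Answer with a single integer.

Op 1: register job_E */8 -> active={job_E:*/8}
Op 2: register job_B */18 -> active={job_B:*/18, job_E:*/8}
Op 3: register job_G */8 -> active={job_B:*/18, job_E:*/8, job_G:*/8}
Op 4: register job_G */8 -> active={job_B:*/18, job_E:*/8, job_G:*/8}
Op 5: register job_G */17 -> active={job_B:*/18, job_E:*/8, job_G:*/17}
Op 6: unregister job_E -> active={job_B:*/18, job_G:*/17}
Op 7: register job_A */10 -> active={job_A:*/10, job_B:*/18, job_G:*/17}
Op 8: register job_G */2 -> active={job_A:*/10, job_B:*/18, job_G:*/2}
Op 9: unregister job_G -> active={job_A:*/10, job_B:*/18}
Op 10: register job_D */14 -> active={job_A:*/10, job_B:*/18, job_D:*/14}
Op 11: unregister job_A -> active={job_B:*/18, job_D:*/14}
  job_B: interval 18, next fire after T=241 is 252
  job_D: interval 14, next fire after T=241 is 252
Earliest fire time = 252 (job job_B)

Answer: 252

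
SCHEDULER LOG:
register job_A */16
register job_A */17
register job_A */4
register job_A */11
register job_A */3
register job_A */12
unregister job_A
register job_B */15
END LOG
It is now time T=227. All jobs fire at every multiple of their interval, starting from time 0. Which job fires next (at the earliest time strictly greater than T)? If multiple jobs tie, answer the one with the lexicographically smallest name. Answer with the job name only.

Op 1: register job_A */16 -> active={job_A:*/16}
Op 2: register job_A */17 -> active={job_A:*/17}
Op 3: register job_A */4 -> active={job_A:*/4}
Op 4: register job_A */11 -> active={job_A:*/11}
Op 5: register job_A */3 -> active={job_A:*/3}
Op 6: register job_A */12 -> active={job_A:*/12}
Op 7: unregister job_A -> active={}
Op 8: register job_B */15 -> active={job_B:*/15}
  job_B: interval 15, next fire after T=227 is 240
Earliest = 240, winner (lex tiebreak) = job_B

Answer: job_B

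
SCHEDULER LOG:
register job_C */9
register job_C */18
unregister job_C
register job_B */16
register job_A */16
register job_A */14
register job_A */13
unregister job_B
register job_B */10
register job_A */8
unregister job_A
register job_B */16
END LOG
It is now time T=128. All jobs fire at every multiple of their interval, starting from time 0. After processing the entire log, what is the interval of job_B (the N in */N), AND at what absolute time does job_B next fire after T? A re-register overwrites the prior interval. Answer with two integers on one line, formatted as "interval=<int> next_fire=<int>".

Answer: interval=16 next_fire=144

Derivation:
Op 1: register job_C */9 -> active={job_C:*/9}
Op 2: register job_C */18 -> active={job_C:*/18}
Op 3: unregister job_C -> active={}
Op 4: register job_B */16 -> active={job_B:*/16}
Op 5: register job_A */16 -> active={job_A:*/16, job_B:*/16}
Op 6: register job_A */14 -> active={job_A:*/14, job_B:*/16}
Op 7: register job_A */13 -> active={job_A:*/13, job_B:*/16}
Op 8: unregister job_B -> active={job_A:*/13}
Op 9: register job_B */10 -> active={job_A:*/13, job_B:*/10}
Op 10: register job_A */8 -> active={job_A:*/8, job_B:*/10}
Op 11: unregister job_A -> active={job_B:*/10}
Op 12: register job_B */16 -> active={job_B:*/16}
Final interval of job_B = 16
Next fire of job_B after T=128: (128//16+1)*16 = 144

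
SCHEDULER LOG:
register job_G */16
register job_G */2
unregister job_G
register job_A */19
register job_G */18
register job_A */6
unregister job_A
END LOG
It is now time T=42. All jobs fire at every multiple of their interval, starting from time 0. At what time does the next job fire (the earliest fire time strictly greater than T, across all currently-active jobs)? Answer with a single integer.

Answer: 54

Derivation:
Op 1: register job_G */16 -> active={job_G:*/16}
Op 2: register job_G */2 -> active={job_G:*/2}
Op 3: unregister job_G -> active={}
Op 4: register job_A */19 -> active={job_A:*/19}
Op 5: register job_G */18 -> active={job_A:*/19, job_G:*/18}
Op 6: register job_A */6 -> active={job_A:*/6, job_G:*/18}
Op 7: unregister job_A -> active={job_G:*/18}
  job_G: interval 18, next fire after T=42 is 54
Earliest fire time = 54 (job job_G)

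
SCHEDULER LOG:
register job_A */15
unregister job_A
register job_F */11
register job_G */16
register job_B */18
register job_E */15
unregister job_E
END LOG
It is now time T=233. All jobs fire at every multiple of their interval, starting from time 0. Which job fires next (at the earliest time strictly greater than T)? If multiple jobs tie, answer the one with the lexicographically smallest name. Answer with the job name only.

Answer: job_B

Derivation:
Op 1: register job_A */15 -> active={job_A:*/15}
Op 2: unregister job_A -> active={}
Op 3: register job_F */11 -> active={job_F:*/11}
Op 4: register job_G */16 -> active={job_F:*/11, job_G:*/16}
Op 5: register job_B */18 -> active={job_B:*/18, job_F:*/11, job_G:*/16}
Op 6: register job_E */15 -> active={job_B:*/18, job_E:*/15, job_F:*/11, job_G:*/16}
Op 7: unregister job_E -> active={job_B:*/18, job_F:*/11, job_G:*/16}
  job_B: interval 18, next fire after T=233 is 234
  job_F: interval 11, next fire after T=233 is 242
  job_G: interval 16, next fire after T=233 is 240
Earliest = 234, winner (lex tiebreak) = job_B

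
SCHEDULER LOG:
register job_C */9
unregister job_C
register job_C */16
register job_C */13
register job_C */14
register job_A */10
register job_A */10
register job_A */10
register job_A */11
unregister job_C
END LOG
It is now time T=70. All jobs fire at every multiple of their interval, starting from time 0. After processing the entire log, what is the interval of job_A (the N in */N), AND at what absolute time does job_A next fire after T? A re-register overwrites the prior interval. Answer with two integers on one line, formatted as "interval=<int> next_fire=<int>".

Answer: interval=11 next_fire=77

Derivation:
Op 1: register job_C */9 -> active={job_C:*/9}
Op 2: unregister job_C -> active={}
Op 3: register job_C */16 -> active={job_C:*/16}
Op 4: register job_C */13 -> active={job_C:*/13}
Op 5: register job_C */14 -> active={job_C:*/14}
Op 6: register job_A */10 -> active={job_A:*/10, job_C:*/14}
Op 7: register job_A */10 -> active={job_A:*/10, job_C:*/14}
Op 8: register job_A */10 -> active={job_A:*/10, job_C:*/14}
Op 9: register job_A */11 -> active={job_A:*/11, job_C:*/14}
Op 10: unregister job_C -> active={job_A:*/11}
Final interval of job_A = 11
Next fire of job_A after T=70: (70//11+1)*11 = 77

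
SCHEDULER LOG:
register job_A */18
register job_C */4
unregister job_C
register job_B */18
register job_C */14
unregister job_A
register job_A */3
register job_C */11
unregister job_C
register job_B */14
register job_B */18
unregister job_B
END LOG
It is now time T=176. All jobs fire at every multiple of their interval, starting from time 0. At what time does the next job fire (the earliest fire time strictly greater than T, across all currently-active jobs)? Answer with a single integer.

Answer: 177

Derivation:
Op 1: register job_A */18 -> active={job_A:*/18}
Op 2: register job_C */4 -> active={job_A:*/18, job_C:*/4}
Op 3: unregister job_C -> active={job_A:*/18}
Op 4: register job_B */18 -> active={job_A:*/18, job_B:*/18}
Op 5: register job_C */14 -> active={job_A:*/18, job_B:*/18, job_C:*/14}
Op 6: unregister job_A -> active={job_B:*/18, job_C:*/14}
Op 7: register job_A */3 -> active={job_A:*/3, job_B:*/18, job_C:*/14}
Op 8: register job_C */11 -> active={job_A:*/3, job_B:*/18, job_C:*/11}
Op 9: unregister job_C -> active={job_A:*/3, job_B:*/18}
Op 10: register job_B */14 -> active={job_A:*/3, job_B:*/14}
Op 11: register job_B */18 -> active={job_A:*/3, job_B:*/18}
Op 12: unregister job_B -> active={job_A:*/3}
  job_A: interval 3, next fire after T=176 is 177
Earliest fire time = 177 (job job_A)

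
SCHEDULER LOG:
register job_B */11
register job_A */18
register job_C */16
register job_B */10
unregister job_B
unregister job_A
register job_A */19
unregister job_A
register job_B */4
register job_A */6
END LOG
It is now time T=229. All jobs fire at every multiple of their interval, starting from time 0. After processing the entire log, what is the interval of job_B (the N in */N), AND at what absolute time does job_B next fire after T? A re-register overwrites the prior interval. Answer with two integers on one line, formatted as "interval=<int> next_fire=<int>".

Answer: interval=4 next_fire=232

Derivation:
Op 1: register job_B */11 -> active={job_B:*/11}
Op 2: register job_A */18 -> active={job_A:*/18, job_B:*/11}
Op 3: register job_C */16 -> active={job_A:*/18, job_B:*/11, job_C:*/16}
Op 4: register job_B */10 -> active={job_A:*/18, job_B:*/10, job_C:*/16}
Op 5: unregister job_B -> active={job_A:*/18, job_C:*/16}
Op 6: unregister job_A -> active={job_C:*/16}
Op 7: register job_A */19 -> active={job_A:*/19, job_C:*/16}
Op 8: unregister job_A -> active={job_C:*/16}
Op 9: register job_B */4 -> active={job_B:*/4, job_C:*/16}
Op 10: register job_A */6 -> active={job_A:*/6, job_B:*/4, job_C:*/16}
Final interval of job_B = 4
Next fire of job_B after T=229: (229//4+1)*4 = 232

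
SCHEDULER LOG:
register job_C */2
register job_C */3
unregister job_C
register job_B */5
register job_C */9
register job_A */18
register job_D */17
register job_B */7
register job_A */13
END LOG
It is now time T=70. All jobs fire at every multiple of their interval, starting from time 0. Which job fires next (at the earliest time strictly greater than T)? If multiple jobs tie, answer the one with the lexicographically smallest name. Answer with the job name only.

Answer: job_C

Derivation:
Op 1: register job_C */2 -> active={job_C:*/2}
Op 2: register job_C */3 -> active={job_C:*/3}
Op 3: unregister job_C -> active={}
Op 4: register job_B */5 -> active={job_B:*/5}
Op 5: register job_C */9 -> active={job_B:*/5, job_C:*/9}
Op 6: register job_A */18 -> active={job_A:*/18, job_B:*/5, job_C:*/9}
Op 7: register job_D */17 -> active={job_A:*/18, job_B:*/5, job_C:*/9, job_D:*/17}
Op 8: register job_B */7 -> active={job_A:*/18, job_B:*/7, job_C:*/9, job_D:*/17}
Op 9: register job_A */13 -> active={job_A:*/13, job_B:*/7, job_C:*/9, job_D:*/17}
  job_A: interval 13, next fire after T=70 is 78
  job_B: interval 7, next fire after T=70 is 77
  job_C: interval 9, next fire after T=70 is 72
  job_D: interval 17, next fire after T=70 is 85
Earliest = 72, winner (lex tiebreak) = job_C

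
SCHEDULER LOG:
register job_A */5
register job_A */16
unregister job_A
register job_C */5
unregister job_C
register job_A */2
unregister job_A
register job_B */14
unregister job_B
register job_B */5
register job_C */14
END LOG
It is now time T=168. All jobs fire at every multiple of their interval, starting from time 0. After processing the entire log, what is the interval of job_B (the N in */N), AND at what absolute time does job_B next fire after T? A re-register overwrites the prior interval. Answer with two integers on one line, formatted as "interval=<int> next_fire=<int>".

Op 1: register job_A */5 -> active={job_A:*/5}
Op 2: register job_A */16 -> active={job_A:*/16}
Op 3: unregister job_A -> active={}
Op 4: register job_C */5 -> active={job_C:*/5}
Op 5: unregister job_C -> active={}
Op 6: register job_A */2 -> active={job_A:*/2}
Op 7: unregister job_A -> active={}
Op 8: register job_B */14 -> active={job_B:*/14}
Op 9: unregister job_B -> active={}
Op 10: register job_B */5 -> active={job_B:*/5}
Op 11: register job_C */14 -> active={job_B:*/5, job_C:*/14}
Final interval of job_B = 5
Next fire of job_B after T=168: (168//5+1)*5 = 170

Answer: interval=5 next_fire=170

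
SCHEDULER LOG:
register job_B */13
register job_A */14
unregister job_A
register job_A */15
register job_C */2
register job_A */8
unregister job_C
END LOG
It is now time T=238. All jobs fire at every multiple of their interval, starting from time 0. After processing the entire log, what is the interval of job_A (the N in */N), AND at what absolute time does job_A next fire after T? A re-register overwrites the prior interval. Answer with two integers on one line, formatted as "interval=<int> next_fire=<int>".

Answer: interval=8 next_fire=240

Derivation:
Op 1: register job_B */13 -> active={job_B:*/13}
Op 2: register job_A */14 -> active={job_A:*/14, job_B:*/13}
Op 3: unregister job_A -> active={job_B:*/13}
Op 4: register job_A */15 -> active={job_A:*/15, job_B:*/13}
Op 5: register job_C */2 -> active={job_A:*/15, job_B:*/13, job_C:*/2}
Op 6: register job_A */8 -> active={job_A:*/8, job_B:*/13, job_C:*/2}
Op 7: unregister job_C -> active={job_A:*/8, job_B:*/13}
Final interval of job_A = 8
Next fire of job_A after T=238: (238//8+1)*8 = 240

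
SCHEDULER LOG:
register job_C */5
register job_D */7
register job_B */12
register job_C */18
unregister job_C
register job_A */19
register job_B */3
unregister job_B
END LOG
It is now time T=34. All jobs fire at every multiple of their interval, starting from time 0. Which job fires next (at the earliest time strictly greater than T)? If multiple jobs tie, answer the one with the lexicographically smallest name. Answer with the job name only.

Op 1: register job_C */5 -> active={job_C:*/5}
Op 2: register job_D */7 -> active={job_C:*/5, job_D:*/7}
Op 3: register job_B */12 -> active={job_B:*/12, job_C:*/5, job_D:*/7}
Op 4: register job_C */18 -> active={job_B:*/12, job_C:*/18, job_D:*/7}
Op 5: unregister job_C -> active={job_B:*/12, job_D:*/7}
Op 6: register job_A */19 -> active={job_A:*/19, job_B:*/12, job_D:*/7}
Op 7: register job_B */3 -> active={job_A:*/19, job_B:*/3, job_D:*/7}
Op 8: unregister job_B -> active={job_A:*/19, job_D:*/7}
  job_A: interval 19, next fire after T=34 is 38
  job_D: interval 7, next fire after T=34 is 35
Earliest = 35, winner (lex tiebreak) = job_D

Answer: job_D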